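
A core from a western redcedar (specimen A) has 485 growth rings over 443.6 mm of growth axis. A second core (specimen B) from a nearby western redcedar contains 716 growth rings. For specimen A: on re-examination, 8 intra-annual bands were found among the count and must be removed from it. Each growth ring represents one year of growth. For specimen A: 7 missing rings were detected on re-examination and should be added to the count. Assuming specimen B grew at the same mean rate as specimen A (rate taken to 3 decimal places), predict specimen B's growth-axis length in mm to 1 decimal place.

656.6 mm

Specimen A: after corrections the count is 485 − 8 + 7 = 484 growth rings.
A: Extension rate ≈ 443.6 / 484 = 0.917 mm/yr.
Length of B = 0.917 × 716 = 656.6 mm.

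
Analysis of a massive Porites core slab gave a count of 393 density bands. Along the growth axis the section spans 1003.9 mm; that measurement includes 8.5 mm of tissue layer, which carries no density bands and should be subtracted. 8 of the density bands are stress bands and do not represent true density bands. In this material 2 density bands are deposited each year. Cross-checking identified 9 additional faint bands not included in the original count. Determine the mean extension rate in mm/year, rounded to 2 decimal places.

5.05 mm/year

After corrections the count is 393 − 8 + 9 = 394 density bands.
394 density bands at 2 per year is 394 / 2 = 197 years.
Removing the 8.5 mm offcut leaves 1003.9 − 8.5 = 995.4 mm.
Extension rate ≈ 995.4 / 197 = 5.05 mm/year.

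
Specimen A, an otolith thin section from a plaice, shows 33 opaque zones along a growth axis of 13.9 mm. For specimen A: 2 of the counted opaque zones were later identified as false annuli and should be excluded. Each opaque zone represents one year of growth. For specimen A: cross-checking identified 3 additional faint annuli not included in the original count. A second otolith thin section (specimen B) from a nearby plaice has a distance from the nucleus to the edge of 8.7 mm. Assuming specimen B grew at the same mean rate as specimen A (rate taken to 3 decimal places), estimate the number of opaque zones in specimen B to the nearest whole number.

21 opaque zones

Specimen A: adjusted count: 33 − 2 + 3 = 34 opaque zones.
A: Mean rate = 13.9 mm / 34 years ≈ 0.409 mm/year.
For B, 8.7 / 0.409 = 21.27 years ≈ 21 opaque zones.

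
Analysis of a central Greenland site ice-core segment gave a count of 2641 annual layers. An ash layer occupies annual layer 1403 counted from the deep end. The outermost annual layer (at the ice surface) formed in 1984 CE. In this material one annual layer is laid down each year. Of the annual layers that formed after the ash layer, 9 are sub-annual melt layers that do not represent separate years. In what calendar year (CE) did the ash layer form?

755 CE

The ash layer sits at annual layer 1403 from the deep end, so 2641 − 1403 = 1238 annual layers formed after it.
Excluding 9 false annual layers: 1238 − 9 = 1229.
The annual layer at the ice surface is 1984 CE, so the ash layer dates to 1984 − 1229 = 755 CE.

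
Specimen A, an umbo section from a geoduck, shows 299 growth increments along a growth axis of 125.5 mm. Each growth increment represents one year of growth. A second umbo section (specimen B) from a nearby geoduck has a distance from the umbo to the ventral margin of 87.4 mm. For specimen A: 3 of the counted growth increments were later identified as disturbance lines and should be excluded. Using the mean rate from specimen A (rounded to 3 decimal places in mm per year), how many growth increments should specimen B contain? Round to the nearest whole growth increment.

Specimen A: adjusted count: 299 − 3 = 296 growth increments.
A: Mean rate = 125.5 mm / 296 years ≈ 0.424 mm/yr.
B spans 87.4 / 0.424 = 206.13 years ≈ 206 growth increments.

206 growth increments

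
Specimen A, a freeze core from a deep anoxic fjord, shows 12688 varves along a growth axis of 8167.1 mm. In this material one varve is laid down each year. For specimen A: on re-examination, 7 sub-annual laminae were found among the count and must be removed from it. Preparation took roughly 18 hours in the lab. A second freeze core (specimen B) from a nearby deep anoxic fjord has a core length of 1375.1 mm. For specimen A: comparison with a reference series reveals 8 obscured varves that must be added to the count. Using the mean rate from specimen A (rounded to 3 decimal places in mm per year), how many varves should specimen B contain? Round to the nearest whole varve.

Specimen A: true varve count = 12688 − 7 + 8 = 12689.
A: 8167.1 mm over 12689 years gives 8167.1 / 12689 ≈ 0.644 mm/year.
Specimen B: 1375.1 mm / 0.644 mm per year = 2135.25 years ≈ 2135 varves.

2135 varves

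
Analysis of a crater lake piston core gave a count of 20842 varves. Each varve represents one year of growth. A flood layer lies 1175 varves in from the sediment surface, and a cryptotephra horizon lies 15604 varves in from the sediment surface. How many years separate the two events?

The two markers are separated by 15604 − 1175 = 14429 varves.
One varve per year makes the interval 14429 years.

14429 years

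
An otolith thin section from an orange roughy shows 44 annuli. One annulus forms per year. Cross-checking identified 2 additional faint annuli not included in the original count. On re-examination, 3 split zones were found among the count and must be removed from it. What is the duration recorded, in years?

43 years

Correcting the raw count gives 44 − 3 + 2 = 43 true annuli.
With a one-to-one annulus periodicity this is 43 years.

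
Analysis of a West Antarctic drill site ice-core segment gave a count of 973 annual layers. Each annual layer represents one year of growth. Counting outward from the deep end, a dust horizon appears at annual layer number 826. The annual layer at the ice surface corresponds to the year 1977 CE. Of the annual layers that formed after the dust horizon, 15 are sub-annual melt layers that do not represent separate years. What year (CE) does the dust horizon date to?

1845 CE

973 − 826 = 147 annual layers lie beyond the dust horizon toward the ice surface.
147 − 15 false = 132 true annual layers after the dust horizon.
The annual layer at the ice surface is 1977 CE, so the dust horizon dates to 1977 − 132 = 1845 CE.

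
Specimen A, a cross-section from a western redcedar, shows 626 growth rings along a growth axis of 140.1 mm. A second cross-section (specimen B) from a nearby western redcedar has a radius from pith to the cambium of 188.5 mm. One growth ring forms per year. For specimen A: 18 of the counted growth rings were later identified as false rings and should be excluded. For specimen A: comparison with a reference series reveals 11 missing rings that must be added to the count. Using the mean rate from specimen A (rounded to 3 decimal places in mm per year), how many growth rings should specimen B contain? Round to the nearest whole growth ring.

834 growth rings

Specimen A: true growth ring count = 626 − 18 + 11 = 619.
A: Mean rate = 140.1 mm / 619 years ≈ 0.226 mm per year.
B spans 188.5 / 0.226 = 834.07 years ≈ 834 growth rings.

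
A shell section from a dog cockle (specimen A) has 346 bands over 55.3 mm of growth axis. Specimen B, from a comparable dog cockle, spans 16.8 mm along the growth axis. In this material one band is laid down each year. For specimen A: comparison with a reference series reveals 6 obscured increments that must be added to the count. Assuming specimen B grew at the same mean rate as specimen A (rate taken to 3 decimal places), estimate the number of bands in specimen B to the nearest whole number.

107 bands

Specimen A: correcting the raw count gives 346 + 6 = 352 true bands.
A: Extension rate ≈ 55.3 / 352 = 0.157 mm/yr.
Specimen B: 16.8 mm / 0.157 mm per year = 107.01 years ≈ 107 bands.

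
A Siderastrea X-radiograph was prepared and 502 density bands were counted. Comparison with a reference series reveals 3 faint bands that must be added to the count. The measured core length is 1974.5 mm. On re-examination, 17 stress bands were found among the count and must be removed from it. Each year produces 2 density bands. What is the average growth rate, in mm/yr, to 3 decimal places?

8.092 mm/yr

Adjusted count: 502 − 17 + 3 = 488 density bands.
Dividing by 2 density bands per year: 488 / 2 = 244 years.
1974.5 mm over 244 years gives 1974.5 / 244 ≈ 8.092 mm/yr.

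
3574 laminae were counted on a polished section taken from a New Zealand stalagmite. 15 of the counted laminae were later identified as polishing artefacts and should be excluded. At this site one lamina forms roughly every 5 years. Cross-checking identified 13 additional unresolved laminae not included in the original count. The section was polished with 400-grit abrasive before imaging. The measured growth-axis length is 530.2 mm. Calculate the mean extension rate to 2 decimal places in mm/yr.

True lamina count = 3574 − 15 + 13 = 3572.
At 5 years per lamina, 3572 × 5 = 17860 years.
530.2 mm over 17860 years gives 530.2 / 17860 ≈ 0.03 mm/yr.

0.03 mm/yr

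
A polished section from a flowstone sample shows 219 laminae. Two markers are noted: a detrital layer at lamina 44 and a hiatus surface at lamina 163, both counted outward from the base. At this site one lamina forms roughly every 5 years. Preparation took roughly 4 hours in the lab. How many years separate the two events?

595 years

The two markers are separated by 163 − 44 = 119 laminae.
119 laminae at 5 years each span 119 × 5 = 595 years.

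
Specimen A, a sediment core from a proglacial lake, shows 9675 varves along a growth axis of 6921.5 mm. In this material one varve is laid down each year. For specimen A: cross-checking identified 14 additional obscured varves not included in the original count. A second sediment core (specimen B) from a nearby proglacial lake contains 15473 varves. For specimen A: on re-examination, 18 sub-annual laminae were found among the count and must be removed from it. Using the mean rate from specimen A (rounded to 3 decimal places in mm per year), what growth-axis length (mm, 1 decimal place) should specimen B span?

11078.7 mm

Specimen A: after corrections the count is 9675 − 18 + 14 = 9671 varves.
A: 6921.5 mm over 9671 years gives 6921.5 / 9671 ≈ 0.716 mm per year.
B's length ≈ 0.716 × 15473 = 11078.7 mm.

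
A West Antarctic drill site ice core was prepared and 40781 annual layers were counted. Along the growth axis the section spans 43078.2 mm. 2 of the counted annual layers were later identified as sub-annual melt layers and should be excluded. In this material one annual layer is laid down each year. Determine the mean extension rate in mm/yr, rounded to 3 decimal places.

1.056 mm/yr

Adjusted count: 40781 − 2 = 40779 annual layers.
43078.2 mm over 40779 years gives 43078.2 / 40779 ≈ 1.056 mm/yr.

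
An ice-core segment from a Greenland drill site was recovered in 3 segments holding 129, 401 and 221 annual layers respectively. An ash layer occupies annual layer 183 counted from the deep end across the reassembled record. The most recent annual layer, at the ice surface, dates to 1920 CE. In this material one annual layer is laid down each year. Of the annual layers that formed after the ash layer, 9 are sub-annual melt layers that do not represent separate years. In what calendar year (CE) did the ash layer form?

Total annual layers = 129 + 401 + 221 = 751.
Between annual layer 183 and the ice surface there are 751 − 183 = 568 annual layers.
Removing the 9 false annual layers leaves 568 − 9 = 559 true annual layers beyond the ash layer.
1920 − 559 = 1361 CE.

1361 CE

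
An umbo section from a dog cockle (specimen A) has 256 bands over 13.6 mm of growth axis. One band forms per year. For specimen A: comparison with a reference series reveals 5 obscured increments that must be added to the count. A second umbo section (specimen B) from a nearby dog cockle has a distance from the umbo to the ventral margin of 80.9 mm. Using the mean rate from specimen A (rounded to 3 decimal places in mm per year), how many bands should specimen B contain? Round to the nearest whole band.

1556 bands

Specimen A: true band count = 256 + 5 = 261.
A: Mean rate = 13.6 mm / 261 years ≈ 0.052 mm/yr.
B spans 80.9 / 0.052 = 1555.77 years ≈ 1556 bands.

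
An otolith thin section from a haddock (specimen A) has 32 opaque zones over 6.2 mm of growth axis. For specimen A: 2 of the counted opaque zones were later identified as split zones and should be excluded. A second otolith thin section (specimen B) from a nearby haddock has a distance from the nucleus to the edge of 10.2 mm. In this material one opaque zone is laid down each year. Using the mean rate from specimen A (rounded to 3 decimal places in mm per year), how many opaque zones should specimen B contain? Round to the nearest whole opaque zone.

Specimen A: true opaque zone count = 32 − 2 = 30.
A: Mean rate = 6.2 mm / 30 years ≈ 0.207 mm per year.
Specimen B: 10.2 mm / 0.207 mm per year = 49.28 years ≈ 49 opaque zones.

49 opaque zones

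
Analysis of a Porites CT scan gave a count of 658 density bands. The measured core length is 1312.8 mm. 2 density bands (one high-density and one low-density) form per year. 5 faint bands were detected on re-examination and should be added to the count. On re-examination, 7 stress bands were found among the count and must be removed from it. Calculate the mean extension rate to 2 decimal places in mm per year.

After corrections the count is 658 − 7 + 5 = 656 density bands.
Dividing by 2 density bands per year: 656 / 2 = 328 years.
Extension rate ≈ 1312.8 / 328 = 4.00 mm per year.

4.00 mm per year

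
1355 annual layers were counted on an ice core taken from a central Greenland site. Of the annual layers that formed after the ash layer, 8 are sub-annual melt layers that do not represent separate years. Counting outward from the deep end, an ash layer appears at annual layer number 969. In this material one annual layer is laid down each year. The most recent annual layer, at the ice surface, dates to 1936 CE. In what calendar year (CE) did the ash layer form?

1558 CE

Between annual layer 969 and the ice surface there are 1355 − 969 = 386 annual layers.
386 − 8 false = 378 true annual layers after the ash layer.
Counting back 378 years from 1936 CE places the ash layer in 1936 − 378 = 1558 CE.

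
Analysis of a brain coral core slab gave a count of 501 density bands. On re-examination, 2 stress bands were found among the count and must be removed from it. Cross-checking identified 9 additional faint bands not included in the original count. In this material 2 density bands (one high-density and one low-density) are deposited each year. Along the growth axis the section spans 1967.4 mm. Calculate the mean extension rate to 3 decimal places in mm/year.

After corrections the count is 501 − 2 + 9 = 508 density bands.
508 density bands at 2 per year is 508 / 2 = 254 years.
Extension rate ≈ 1967.4 / 254 = 7.746 mm/year.

7.746 mm/year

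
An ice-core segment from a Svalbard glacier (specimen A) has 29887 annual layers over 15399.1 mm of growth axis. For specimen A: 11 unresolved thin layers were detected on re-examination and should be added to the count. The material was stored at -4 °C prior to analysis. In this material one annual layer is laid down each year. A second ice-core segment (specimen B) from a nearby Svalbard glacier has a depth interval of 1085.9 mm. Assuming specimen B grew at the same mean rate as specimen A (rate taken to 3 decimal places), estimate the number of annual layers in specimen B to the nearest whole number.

Specimen A: adjusted count: 29887 + 11 = 29898 annual layers.
A: Mean rate = 15399.1 mm / 29898 years ≈ 0.515 mm/year.
B spans 1085.9 / 0.515 = 2108.54 years ≈ 2109 annual layers.

2109 annual layers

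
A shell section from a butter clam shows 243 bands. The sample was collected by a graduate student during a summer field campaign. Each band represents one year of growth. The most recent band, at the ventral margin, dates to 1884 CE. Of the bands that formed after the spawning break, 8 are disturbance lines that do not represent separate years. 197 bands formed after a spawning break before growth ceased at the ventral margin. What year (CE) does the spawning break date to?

197 bands formed after the spawning break.
Excluding 8 false bands: 197 − 8 = 189.
Counting back 189 years from 1884 CE places the spawning break in 1884 − 189 = 1695 CE.

1695 CE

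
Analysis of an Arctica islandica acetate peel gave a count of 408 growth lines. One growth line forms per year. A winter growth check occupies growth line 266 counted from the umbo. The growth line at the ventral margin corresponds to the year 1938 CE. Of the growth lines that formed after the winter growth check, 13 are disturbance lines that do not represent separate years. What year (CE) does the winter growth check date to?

1809 CE

Between growth line 266 and the ventral margin there are 408 − 266 = 142 growth lines.
142 − 13 false = 129 true growth lines after the winter growth check.
The growth line at the ventral margin is 1938 CE, so the winter growth check dates to 1938 − 129 = 1809 CE.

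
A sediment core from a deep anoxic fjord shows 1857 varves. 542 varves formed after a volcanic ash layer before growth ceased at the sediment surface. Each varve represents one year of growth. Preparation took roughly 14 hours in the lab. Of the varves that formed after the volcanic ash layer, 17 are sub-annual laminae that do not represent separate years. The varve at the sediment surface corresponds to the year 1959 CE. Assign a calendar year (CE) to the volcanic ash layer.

There are 542 varves younger than the volcanic ash layer.
542 − 17 false = 525 true varves after the volcanic ash layer.
The varve at the sediment surface is 1959 CE, so the volcanic ash layer dates to 1959 − 525 = 1434 CE.

1434 CE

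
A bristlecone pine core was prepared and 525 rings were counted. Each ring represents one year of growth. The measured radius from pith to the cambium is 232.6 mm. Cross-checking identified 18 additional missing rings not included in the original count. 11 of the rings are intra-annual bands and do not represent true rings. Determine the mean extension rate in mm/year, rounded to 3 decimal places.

0.437 mm/year

After corrections the count is 525 − 11 + 18 = 532 rings.
Mean rate = 232.6 mm / 532 years ≈ 0.437 mm/year.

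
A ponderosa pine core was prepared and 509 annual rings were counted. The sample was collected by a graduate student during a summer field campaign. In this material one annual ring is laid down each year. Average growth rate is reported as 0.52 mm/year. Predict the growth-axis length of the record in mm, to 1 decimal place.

264.7 mm

509 years of growth are recorded.
509 years at 0.52 mm/year gives 0.52 × 509 = 264.7 mm.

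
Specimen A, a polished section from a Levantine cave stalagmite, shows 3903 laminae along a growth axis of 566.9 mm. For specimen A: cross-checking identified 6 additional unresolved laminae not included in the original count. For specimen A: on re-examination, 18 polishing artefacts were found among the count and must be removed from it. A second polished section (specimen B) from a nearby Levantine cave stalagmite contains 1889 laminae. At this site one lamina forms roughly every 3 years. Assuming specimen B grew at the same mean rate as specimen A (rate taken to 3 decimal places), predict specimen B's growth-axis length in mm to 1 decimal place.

Specimen A: after corrections the count is 3903 − 18 + 6 = 3891 laminae.
Specimen A: at 3 years per lamina, 3891 × 3 = 11673 years.
A: Mean rate = 566.9 mm / 11673 years ≈ 0.049 mm/year.
Specimen B: 1889 laminae at 3 years each span 1889 × 3 = 5667 years. For B, 0.049 mm/year × 5667 years = 277.7 mm.

277.7 mm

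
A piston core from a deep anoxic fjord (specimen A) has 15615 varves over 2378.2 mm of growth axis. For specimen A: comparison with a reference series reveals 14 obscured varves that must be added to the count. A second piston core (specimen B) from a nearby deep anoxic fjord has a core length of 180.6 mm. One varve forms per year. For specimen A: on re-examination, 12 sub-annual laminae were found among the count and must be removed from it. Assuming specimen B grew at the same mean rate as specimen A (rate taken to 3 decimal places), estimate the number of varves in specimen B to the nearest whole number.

1188 varves

Specimen A: true varve count = 15615 − 12 + 14 = 15617.
A: Extension rate ≈ 2378.2 / 15617 = 0.152 mm/yr.
For B, 180.6 / 0.152 = 1188.16 years ≈ 1188 varves.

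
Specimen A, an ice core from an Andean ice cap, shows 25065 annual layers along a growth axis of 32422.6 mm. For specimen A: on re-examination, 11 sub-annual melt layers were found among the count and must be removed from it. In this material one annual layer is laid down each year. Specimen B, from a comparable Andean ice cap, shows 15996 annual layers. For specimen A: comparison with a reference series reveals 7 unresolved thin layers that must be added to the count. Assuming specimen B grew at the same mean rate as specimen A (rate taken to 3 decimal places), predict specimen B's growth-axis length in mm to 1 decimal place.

20698.8 mm

Specimen A: correcting the raw count gives 25065 − 11 + 7 = 25061 true annual layers.
A: 32422.6 mm over 25061 years gives 32422.6 / 25061 ≈ 1.294 mm per year.
Length of B = 1.294 × 15996 = 20698.8 mm.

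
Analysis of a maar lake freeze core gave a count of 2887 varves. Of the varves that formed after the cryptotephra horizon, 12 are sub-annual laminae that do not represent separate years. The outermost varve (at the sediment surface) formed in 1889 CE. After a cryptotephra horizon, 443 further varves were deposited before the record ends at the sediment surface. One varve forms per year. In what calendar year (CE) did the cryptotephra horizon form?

1458 CE

There are 443 varves younger than the cryptotephra horizon.
Removing the 12 false varves leaves 443 − 12 = 431 true varves beyond the cryptotephra horizon.
The varve at the sediment surface is 1889 CE, so the cryptotephra horizon dates to 1889 − 431 = 1458 CE.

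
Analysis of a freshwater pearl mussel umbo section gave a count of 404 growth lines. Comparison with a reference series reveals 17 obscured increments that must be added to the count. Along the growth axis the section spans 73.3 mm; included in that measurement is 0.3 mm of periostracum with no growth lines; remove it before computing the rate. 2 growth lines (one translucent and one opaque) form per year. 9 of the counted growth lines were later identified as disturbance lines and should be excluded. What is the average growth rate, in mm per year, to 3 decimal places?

After corrections the count is 404 − 9 + 17 = 412 growth lines.
412 growth lines at 2 per year is 412 / 2 = 206 years.
The growth record spans 73.3 − 0.3 = 73.0 mm.
73.0 mm over 206 years gives 73.0 / 206 ≈ 0.354 mm per year.

0.354 mm per year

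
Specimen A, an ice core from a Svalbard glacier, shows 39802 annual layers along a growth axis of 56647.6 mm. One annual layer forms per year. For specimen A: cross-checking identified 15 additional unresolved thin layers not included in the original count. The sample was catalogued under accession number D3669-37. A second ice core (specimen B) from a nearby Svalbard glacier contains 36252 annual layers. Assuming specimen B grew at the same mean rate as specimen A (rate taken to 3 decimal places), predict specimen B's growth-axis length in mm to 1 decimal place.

Specimen A: adjusted count: 39802 + 15 = 39817 annual layers.
A: Extension rate ≈ 56647.6 / 39817 = 1.423 mm/yr.
Length of B = 1.423 × 36252 = 51586.6 mm.

51586.6 mm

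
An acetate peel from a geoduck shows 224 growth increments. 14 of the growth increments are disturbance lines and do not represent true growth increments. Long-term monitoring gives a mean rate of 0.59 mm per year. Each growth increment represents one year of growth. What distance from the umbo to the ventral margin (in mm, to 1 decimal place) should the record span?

123.9 mm

After corrections the count is 224 − 14 = 210 growth increments.
Length ≈ 0.59 × 210 = 123.9 mm.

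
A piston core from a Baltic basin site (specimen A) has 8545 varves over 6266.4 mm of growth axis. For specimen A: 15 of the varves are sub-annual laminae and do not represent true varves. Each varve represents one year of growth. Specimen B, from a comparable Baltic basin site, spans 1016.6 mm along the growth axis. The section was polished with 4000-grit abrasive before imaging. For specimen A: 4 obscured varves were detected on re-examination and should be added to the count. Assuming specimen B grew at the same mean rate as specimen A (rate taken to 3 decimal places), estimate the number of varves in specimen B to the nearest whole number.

1385 varves

Specimen A: correcting the raw count gives 8545 − 15 + 4 = 8534 true varves.
A: Extension rate ≈ 6266.4 / 8534 = 0.734 mm/year.
Specimen B: 1016.6 mm / 0.734 mm per year = 1385.01 years ≈ 1385 varves.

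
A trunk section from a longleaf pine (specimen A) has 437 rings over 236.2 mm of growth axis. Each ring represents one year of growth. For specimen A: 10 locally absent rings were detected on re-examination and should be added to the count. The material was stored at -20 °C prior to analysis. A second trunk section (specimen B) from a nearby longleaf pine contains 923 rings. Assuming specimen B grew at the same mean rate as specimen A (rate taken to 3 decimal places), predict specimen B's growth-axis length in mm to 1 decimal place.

Specimen A: correcting the raw count gives 437 + 10 = 447 true rings.
A: Extension rate ≈ 236.2 / 447 = 0.528 mm per year.
For B, 0.528 mm/year × 923 years = 487.3 mm.

487.3 mm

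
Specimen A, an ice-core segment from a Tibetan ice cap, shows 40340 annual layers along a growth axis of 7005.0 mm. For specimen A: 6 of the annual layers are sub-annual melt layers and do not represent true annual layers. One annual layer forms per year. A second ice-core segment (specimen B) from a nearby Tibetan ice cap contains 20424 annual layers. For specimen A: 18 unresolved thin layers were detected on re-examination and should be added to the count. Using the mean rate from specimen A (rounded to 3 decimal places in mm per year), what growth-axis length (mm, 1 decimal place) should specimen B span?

3553.8 mm

Specimen A: adjusted count: 40340 − 6 + 18 = 40352 annual layers.
A: Mean rate = 7005.0 mm / 40352 years ≈ 0.174 mm/year.
B's length ≈ 0.174 × 20424 = 3553.8 mm.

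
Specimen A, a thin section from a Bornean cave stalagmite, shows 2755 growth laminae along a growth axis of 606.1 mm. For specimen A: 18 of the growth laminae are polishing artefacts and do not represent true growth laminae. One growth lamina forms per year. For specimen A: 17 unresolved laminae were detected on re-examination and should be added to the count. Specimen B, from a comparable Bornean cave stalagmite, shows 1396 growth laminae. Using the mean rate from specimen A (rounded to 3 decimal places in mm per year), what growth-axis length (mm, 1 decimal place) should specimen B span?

Specimen A: after corrections the count is 2755 − 18 + 17 = 2754 growth laminae.
A: Mean rate = 606.1 mm / 2754 years ≈ 0.220 mm/yr.
For B, 0.220 mm/year × 1396 years = 307.1 mm.

307.1 mm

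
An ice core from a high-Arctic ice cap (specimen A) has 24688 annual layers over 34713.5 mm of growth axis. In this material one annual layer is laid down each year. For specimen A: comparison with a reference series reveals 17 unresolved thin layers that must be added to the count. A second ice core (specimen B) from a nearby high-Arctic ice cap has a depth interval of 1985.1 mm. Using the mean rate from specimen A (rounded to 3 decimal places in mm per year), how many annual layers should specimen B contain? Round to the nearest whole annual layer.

Specimen A: after corrections the count is 24688 + 17 = 24705 annual layers.
A: Mean rate = 34713.5 mm / 24705 years ≈ 1.405 mm/year.
B spans 1985.1 / 1.405 = 1412.88 years ≈ 1413 annual layers.

1413 annual layers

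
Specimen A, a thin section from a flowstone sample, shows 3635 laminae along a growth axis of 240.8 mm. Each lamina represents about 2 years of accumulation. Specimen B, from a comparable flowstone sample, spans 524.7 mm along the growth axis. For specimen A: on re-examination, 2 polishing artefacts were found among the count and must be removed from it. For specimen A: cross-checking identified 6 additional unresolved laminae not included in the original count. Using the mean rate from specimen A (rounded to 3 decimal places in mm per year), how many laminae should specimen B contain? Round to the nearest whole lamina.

Specimen A: adjusted count: 3635 − 2 + 6 = 3639 laminae.
Specimen A: multiplying by 2 years per lamina: 3639 × 2 = 7278 years.
A: Mean rate = 240.8 mm / 7278 years ≈ 0.033 mm/yr.
Specimen B: 524.7 mm / 0.033 mm per year = 15900.00 years; at 2 years per lamina that is 15900.00 / 2 ≈ 7950 laminae.

7950 laminae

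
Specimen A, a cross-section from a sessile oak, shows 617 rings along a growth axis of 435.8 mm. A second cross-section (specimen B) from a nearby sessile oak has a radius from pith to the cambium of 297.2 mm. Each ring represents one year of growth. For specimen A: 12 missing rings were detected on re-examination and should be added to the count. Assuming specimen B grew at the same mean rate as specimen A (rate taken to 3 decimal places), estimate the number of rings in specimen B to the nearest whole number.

Specimen A: after corrections the count is 617 + 12 = 629 rings.
A: Mean rate = 435.8 mm / 629 years ≈ 0.693 mm/year.
Specimen B: 297.2 mm / 0.693 mm per year = 428.86 years ≈ 429 rings.

429 rings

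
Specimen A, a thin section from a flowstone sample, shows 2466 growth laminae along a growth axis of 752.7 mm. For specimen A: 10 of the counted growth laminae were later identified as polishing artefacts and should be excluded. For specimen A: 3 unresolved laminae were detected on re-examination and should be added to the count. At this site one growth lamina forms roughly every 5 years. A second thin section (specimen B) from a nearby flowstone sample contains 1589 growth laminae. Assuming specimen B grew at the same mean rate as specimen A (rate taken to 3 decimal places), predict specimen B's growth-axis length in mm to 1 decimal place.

484.6 mm

Specimen A: true growth lamina count = 2466 − 10 + 3 = 2459.
Specimen A: 2459 growth laminae at 5 years each span 2459 × 5 = 12295 years.
A: Mean rate = 752.7 mm / 12295 years ≈ 0.061 mm per year.
Specimen B: multiplying by 5 years per growth lamina: 1589 × 5 = 7945 years. For B, 0.061 mm/year × 7945 years = 484.6 mm.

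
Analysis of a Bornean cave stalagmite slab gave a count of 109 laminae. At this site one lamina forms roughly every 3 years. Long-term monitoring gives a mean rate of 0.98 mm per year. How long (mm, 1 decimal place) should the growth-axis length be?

320.5 mm

Multiplying by 3 years per lamina: 109 × 3 = 327 years.
Predicted length = 0.98 mm/year × 327 years = 320.5 mm.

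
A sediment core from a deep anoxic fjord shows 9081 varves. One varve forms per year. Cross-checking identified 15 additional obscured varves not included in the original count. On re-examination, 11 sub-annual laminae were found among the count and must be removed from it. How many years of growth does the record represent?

9085 years

True varve count = 9081 − 11 + 15 = 9085.
With a one-to-one varve periodicity this is 9085 years.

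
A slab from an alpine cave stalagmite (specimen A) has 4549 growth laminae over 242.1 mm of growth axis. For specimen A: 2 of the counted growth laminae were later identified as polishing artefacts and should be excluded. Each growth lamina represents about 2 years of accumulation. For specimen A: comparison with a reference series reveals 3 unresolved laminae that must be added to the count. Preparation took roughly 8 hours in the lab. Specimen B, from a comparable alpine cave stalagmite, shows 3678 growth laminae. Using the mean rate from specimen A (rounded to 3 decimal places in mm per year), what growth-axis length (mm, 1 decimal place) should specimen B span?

198.6 mm

Specimen A: true growth lamina count = 4549 − 2 + 3 = 4550.
Specimen A: at 2 years per growth lamina, 4550 × 2 = 9100 years.
A: Mean rate = 242.1 mm / 9100 years ≈ 0.027 mm/year.
Specimen B: 3678 growth laminae at 2 years each span 3678 × 2 = 7356 years. B's length ≈ 0.027 × 7356 = 198.6 mm.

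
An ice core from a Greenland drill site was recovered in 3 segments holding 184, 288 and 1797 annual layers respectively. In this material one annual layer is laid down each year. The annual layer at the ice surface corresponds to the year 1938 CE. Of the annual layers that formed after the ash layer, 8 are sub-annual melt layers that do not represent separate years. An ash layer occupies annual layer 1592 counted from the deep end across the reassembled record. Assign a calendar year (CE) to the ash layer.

1269 CE

Total annual layers = 184 + 288 + 1797 = 2269.
The ash layer sits at annual layer 1592 from the deep end, so 2269 − 1592 = 677 annual layers formed after it.
677 − 8 false = 669 true annual layers after the ash layer.
The annual layer at the ice surface is 1938 CE, so the ash layer dates to 1938 − 669 = 1269 CE.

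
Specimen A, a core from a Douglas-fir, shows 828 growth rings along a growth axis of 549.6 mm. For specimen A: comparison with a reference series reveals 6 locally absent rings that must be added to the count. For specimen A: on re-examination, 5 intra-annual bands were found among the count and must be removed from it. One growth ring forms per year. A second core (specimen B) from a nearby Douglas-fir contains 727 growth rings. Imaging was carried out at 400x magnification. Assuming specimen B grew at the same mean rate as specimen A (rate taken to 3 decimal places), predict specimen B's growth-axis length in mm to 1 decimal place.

482.0 mm

Specimen A: true growth ring count = 828 − 5 + 6 = 829.
A: 549.6 mm over 829 years gives 549.6 / 829 ≈ 0.663 mm/year.
For B, 0.663 mm/year × 727 years = 482.0 mm.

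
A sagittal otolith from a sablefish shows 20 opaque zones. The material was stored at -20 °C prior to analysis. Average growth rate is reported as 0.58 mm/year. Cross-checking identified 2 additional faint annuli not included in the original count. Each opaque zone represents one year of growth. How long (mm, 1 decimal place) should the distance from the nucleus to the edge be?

After corrections the count is 20 + 2 = 22 opaque zones.
Predicted length = 0.58 mm/year × 22 years = 12.8 mm.

12.8 mm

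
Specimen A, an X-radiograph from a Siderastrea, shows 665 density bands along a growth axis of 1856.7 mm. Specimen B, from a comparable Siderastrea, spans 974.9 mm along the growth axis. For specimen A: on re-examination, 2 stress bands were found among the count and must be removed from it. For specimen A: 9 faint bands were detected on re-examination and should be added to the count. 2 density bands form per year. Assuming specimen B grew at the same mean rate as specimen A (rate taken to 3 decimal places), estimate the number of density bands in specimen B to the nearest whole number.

Specimen A: after corrections the count is 665 − 2 + 9 = 672 density bands.
Specimen A: 672 density bands at 2 per year is 672 / 2 = 336 years.
A: 1856.7 mm over 336 years gives 1856.7 / 336 ≈ 5.526 mm/year.
For B, 974.9 / 5.526 = 176.42 years; at 2 density bands per year that is 176.42 × 2 ≈ 353 density bands.

353 density bands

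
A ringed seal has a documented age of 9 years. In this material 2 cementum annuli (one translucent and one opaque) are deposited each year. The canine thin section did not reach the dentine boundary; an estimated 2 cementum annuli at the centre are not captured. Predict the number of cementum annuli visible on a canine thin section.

16 cementum annuli

9 years at 2 cementum annuli per year gives 9 × 2 = 18 cementum annuli.
Less the 2 uncaptured cementum annuli: 18 − 2 = 16.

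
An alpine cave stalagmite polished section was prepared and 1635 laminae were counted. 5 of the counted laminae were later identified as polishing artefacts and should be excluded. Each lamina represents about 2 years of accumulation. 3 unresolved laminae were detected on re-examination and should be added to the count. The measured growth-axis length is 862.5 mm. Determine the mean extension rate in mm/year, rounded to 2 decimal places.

0.26 mm/year

Adjusted count: 1635 − 5 + 3 = 1633 laminae.
At 2 years per lamina, 1633 × 2 = 3266 years.
862.5 mm over 3266 years gives 862.5 / 3266 ≈ 0.26 mm/year.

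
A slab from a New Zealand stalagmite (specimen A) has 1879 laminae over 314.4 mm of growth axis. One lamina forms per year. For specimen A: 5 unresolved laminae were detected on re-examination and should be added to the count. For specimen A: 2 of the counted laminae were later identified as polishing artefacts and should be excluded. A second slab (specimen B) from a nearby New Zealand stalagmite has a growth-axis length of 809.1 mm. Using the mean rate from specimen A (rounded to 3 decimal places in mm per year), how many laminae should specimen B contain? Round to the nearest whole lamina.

4845 laminae

Specimen A: after corrections the count is 1879 − 2 + 5 = 1882 laminae.
A: 314.4 mm over 1882 years gives 314.4 / 1882 ≈ 0.167 mm per year.
Specimen B: 809.1 mm / 0.167 mm per year = 4844.91 years ≈ 4845 laminae.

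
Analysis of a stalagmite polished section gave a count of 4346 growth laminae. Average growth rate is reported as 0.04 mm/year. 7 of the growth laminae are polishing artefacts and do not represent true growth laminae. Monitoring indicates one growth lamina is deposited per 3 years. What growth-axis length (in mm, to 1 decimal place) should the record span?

520.7 mm

After corrections the count is 4346 − 7 = 4339 growth laminae.
Multiplying by 3 years per growth lamina: 4339 × 3 = 13017 years.
13017 years at 0.04 mm/year gives 0.04 × 13017 = 520.7 mm.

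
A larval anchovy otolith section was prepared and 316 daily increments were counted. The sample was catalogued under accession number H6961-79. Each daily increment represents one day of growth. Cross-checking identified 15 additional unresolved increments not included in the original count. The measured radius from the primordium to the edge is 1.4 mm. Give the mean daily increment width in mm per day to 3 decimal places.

True daily increment count = 316 + 15 = 331.
1.4 mm over 331 days gives 1.4 / 331 ≈ 0.004 mm per day.

0.004 mm per day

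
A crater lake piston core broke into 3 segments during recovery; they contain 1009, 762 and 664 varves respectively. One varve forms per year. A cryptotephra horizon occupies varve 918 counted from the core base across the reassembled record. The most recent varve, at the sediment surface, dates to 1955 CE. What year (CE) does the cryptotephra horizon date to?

Total varves = 1009 + 762 + 664 = 2435.
2435 − 918 = 1517 varves lie beyond the cryptotephra horizon toward the sediment surface.
Counting back 1517 years from 1955 CE places the cryptotephra horizon in 1955 − 1517 = 438 CE.

438 CE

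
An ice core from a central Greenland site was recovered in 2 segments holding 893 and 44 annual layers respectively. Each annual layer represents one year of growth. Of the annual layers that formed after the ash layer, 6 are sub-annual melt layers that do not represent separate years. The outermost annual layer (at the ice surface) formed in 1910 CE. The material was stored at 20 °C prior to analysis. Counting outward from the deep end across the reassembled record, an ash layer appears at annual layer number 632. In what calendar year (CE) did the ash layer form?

1611 CE

Total annual layers = 893 + 44 = 937.
Between annual layer 632 and the ice surface there are 937 − 632 = 305 annual layers.
Excluding 6 false annual layers: 305 − 6 = 299.
Counting back 299 years from 1910 CE places the ash layer in 1910 − 299 = 1611 CE.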